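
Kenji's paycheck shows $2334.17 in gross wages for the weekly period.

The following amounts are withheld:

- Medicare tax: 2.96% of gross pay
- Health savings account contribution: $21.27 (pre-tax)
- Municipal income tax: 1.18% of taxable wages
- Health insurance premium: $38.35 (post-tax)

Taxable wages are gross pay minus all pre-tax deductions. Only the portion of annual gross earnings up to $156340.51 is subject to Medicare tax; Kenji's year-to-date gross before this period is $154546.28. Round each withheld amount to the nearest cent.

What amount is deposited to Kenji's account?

Health savings account contribution: $21.27
Taxable wages = $2334.17 − $21.27 = $2312.90
Municipal income tax: $2312.90 × 0.0118 = $27.29
Medicare tax: only $156340.51 − $154546.28 = $1794.23 of this check is subject → $1794.23 × 0.0296 = $53.11
Health insurance premium: $38.35
Total deductions = $21.27 + $27.29 + $53.11 + $38.35 = $140.02
Net pay = $2334.17 − $140.02 = $2194.15

$2194.15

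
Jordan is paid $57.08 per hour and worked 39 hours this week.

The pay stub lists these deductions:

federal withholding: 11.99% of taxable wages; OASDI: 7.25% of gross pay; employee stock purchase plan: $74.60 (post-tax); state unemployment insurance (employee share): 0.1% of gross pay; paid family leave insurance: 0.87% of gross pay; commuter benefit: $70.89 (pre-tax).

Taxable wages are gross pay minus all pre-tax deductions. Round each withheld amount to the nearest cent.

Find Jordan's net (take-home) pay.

Gross pay: 39 × $57.08 = $2,226.12
Commuter benefit: $70.89
Taxable wages = $2,226.12 − $70.89 = $2,155.23
Federal withholding: $2,155.23 × 0.1199 = $258.41
State unemployment insurance (employee share): $2,226.12 × 0.001 = $2.23
OASDI: $2,226.12 × 0.0725 = $161.39
Paid family leave insurance: $2,226.12 × 0.0087 = $19.37
Employee stock purchase plan: $74.60
Total deductions = $70.89 + $258.41 + $2.23 + $161.39 + $19.37 + $74.60 = $586.89
Net pay = $2,226.12 − $586.89 = $1,639.23

$1,639.23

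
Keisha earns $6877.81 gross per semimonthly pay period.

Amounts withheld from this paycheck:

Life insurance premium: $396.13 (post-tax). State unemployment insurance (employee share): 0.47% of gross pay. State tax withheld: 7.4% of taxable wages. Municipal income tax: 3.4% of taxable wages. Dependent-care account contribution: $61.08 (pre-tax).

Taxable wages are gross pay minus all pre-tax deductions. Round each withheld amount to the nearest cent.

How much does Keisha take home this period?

Dependent-care account contribution: $61.08
Taxable wages = $6877.81 − $61.08 = $6816.73
Municipal income tax: $6816.73 × 0.034 = $231.77
State tax withheld: $6816.73 × 0.074 = $504.44
State unemployment insurance (employee share): $6877.81 × 0.0047 = $32.33
Life insurance premium: $396.13
Total deductions = $61.08 + $231.77 + $504.44 + $32.33 + $396.13 = $1225.75
Net pay = $6877.81 − $1225.75 = $5652.06

$5652.06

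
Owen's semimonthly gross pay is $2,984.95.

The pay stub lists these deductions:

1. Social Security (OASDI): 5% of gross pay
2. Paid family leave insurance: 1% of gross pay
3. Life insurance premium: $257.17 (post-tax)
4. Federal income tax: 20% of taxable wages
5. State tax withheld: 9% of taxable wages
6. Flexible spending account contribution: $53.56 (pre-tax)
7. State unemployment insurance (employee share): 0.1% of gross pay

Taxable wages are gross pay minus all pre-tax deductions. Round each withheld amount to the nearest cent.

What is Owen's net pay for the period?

Flexible spending account contribution: $53.56
Taxable wages = $2,984.95 − $53.56 = $2,931.39
State tax withheld: $2,931.39 × 0.09 = $263.83
Federal income tax: $2,931.39 × 0.2 = $586.28
Paid family leave insurance: $2,984.95 × 0.01 = $29.85
State unemployment insurance (employee share): $2,984.95 × 0.001 = $2.98
Social Security (OASDI): $2,984.95 × 0.05 = $149.25
Life insurance premium: $257.17
Total deductions = $53.56 + $263.83 + $586.28 + $29.85 + $2.98 + $149.25 + $257.17 = $1,342.92
Net pay = $2,984.95 − $1,342.92 = $1,642.03

$1,642.03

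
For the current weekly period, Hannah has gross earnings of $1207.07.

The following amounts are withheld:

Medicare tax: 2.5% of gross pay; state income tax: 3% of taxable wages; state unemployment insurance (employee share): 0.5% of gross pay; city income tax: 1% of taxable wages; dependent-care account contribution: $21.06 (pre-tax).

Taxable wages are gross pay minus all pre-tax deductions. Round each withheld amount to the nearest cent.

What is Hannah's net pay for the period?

$1102.35

Dependent-care account contribution: $21.06
Taxable wages = $1207.07 − $21.06 = $1186.01
State income tax: $1186.01 × 0.03 = $35.58
City income tax: $1186.01 × 0.01 = $11.86
State unemployment insurance (employee share): $1207.07 × 0.005 = $6.04
Medicare tax: $1207.07 × 0.025 = $30.18
Total deductions = $21.06 + $35.58 + $11.86 + $6.04 + $30.18 = $104.72
Net pay = $1207.07 − $104.72 = $1102.35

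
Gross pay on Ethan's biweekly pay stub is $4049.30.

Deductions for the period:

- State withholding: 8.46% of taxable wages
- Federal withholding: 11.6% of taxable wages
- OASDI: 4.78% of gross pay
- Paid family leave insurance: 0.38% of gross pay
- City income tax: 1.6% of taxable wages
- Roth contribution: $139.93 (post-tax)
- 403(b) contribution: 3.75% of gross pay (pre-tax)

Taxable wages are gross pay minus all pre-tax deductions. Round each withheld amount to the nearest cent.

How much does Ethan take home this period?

403(b) contribution: $4049.30 × 0.0375 = $151.85
Taxable wages = $4049.30 − $151.85 = $3897.45
Federal withholding: $3897.45 × 0.116 = $452.10
State withholding: $3897.45 × 0.0846 = $329.72
City income tax: $3897.45 × 0.016 = $62.36
OASDI: $4049.30 × 0.0478 = $193.56
Paid family leave insurance: $4049.30 × 0.0038 = $15.39
Roth contribution: $139.93
Total deductions = $151.85 + $452.10 + $329.72 + $62.36 + $193.56 + $15.39 + $139.93 = $1344.91
Net pay = $4049.30 − $1344.91 = $2704.39

$2704.39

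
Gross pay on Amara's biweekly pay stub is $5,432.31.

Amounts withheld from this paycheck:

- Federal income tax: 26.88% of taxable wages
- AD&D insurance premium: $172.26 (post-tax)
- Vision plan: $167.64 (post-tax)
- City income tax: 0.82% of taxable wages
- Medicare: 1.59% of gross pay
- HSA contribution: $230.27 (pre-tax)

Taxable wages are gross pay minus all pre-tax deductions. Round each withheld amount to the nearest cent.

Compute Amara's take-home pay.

HSA contribution: $230.27
Taxable wages = $5,432.31 − $230.27 = $5,202.04
City income tax: $5,202.04 × 0.0082 = $42.66
Federal income tax: $5,202.04 × 0.2688 = $1,398.31
Medicare: $5,432.31 × 0.0159 = $86.37
AD&D insurance premium: $172.26
Vision plan: $167.64
Total deductions = $230.27 + $42.66 + $1,398.31 + $86.37 + $172.26 + $167.64 = $2,097.51
Net pay = $5,432.31 − $2,097.51 = $3,334.80

$3,334.80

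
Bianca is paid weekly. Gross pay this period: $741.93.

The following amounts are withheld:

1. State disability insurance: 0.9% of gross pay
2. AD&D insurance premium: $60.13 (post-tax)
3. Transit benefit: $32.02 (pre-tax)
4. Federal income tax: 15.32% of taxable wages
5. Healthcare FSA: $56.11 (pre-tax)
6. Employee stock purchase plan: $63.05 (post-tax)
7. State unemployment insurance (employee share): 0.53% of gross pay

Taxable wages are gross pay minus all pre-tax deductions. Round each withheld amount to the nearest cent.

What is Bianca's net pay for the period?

Healthcare FSA: $56.11
Transit benefit: $32.02
Pre-tax total = $56.11 + $32.02 = $88.13
Taxable wages = $741.93 − $88.13 = $653.80
Federal income tax: $653.80 × 0.1532 = $100.16
State unemployment insurance (employee share): $741.93 × 0.0053 = $3.93
State disability insurance: $741.93 × 0.009 = $6.68
AD&D insurance premium: $60.13
Employee stock purchase plan: $63.05
Total deductions = $56.11 + $32.02 + $100.16 + $3.93 + $6.68 + $60.13 + $63.05 = $322.08
Net pay = $741.93 − $322.08 = $419.85

$419.85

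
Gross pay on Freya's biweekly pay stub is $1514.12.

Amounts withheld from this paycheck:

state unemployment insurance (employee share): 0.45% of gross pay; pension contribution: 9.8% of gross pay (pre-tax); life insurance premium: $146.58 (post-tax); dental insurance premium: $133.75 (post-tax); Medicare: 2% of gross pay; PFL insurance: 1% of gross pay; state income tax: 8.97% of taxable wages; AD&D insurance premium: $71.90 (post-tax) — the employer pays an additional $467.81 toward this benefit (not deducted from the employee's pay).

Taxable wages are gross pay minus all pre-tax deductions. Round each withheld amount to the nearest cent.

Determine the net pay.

$838.77

Pension contribution: $1514.12 × 0.098 = $148.38
Taxable wages = $1514.12 − $148.38 = $1365.74
State income tax: $1365.74 × 0.0897 = $122.51
Medicare: $1514.12 × 0.02 = $30.28
PFL insurance: $1514.12 × 0.01 = $15.14
State unemployment insurance (employee share): $1514.12 × 0.0045 = $6.81
Life insurance premium: $146.58
Dental insurance premium: $133.75
AD&D insurance premium: $71.90
(Employer's $467.81 toward AD&D insurance premium is not withheld from the employee.)
Total deductions = $148.38 + $122.51 + $30.28 + $15.14 + $6.81 + $146.58 + $133.75 + $71.90 = $675.35
Net pay = $1514.12 − $675.35 = $838.77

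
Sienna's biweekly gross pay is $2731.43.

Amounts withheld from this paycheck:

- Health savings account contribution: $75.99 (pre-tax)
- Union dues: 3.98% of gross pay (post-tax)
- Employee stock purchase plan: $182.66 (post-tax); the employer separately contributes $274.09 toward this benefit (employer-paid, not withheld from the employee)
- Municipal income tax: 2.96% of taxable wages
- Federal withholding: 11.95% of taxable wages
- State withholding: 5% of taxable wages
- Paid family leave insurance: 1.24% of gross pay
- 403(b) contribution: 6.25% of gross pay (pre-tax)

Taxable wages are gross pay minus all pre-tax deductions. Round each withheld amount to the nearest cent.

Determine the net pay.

$1664.77

Health savings account contribution: $75.99
403(b) contribution: $2731.43 × 0.0625 = $170.71
Pre-tax total = $75.99 + $170.71 = $246.70
Taxable wages = $2731.43 − $246.70 = $2484.73
State withholding: $2484.73 × 0.05 = $124.24
Municipal income tax: $2484.73 × 0.0296 = $73.55
Federal withholding: $2484.73 × 0.1195 = $296.93
Paid family leave insurance: $2731.43 × 0.0124 = $33.87
Union dues: $2731.43 × 0.0398 = $108.71
Employee stock purchase plan: $182.66
(Employer's $274.09 toward employee stock purchase plan is not withheld from the employee.)
Total deductions = $75.99 + $170.71 + $124.24 + $73.55 + $296.93 + $33.87 + $108.71 + $182.66 = $1066.66
Net pay = $2731.43 − $1066.66 = $1664.77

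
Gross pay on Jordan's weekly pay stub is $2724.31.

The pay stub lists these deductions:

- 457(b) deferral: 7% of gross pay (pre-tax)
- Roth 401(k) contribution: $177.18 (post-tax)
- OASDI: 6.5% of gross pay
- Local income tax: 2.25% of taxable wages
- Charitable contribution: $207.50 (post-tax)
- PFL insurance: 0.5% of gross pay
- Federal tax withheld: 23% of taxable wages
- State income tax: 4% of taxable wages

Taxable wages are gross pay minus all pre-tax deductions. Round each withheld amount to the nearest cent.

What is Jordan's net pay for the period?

$1217.15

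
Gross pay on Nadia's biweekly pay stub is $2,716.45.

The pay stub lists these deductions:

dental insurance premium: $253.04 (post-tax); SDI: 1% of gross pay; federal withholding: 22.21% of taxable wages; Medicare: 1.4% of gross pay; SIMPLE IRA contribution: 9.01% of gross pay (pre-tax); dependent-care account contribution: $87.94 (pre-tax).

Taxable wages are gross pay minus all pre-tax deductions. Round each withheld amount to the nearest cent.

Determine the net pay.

$1,536.10

Dependent-care account contribution: $87.94
SIMPLE IRA contribution: $2,716.45 × 0.0901 = $244.75
Pre-tax total = $87.94 + $244.75 = $332.69
Taxable wages = $2,716.45 − $332.69 = $2,383.76
Federal withholding: $2,383.76 × 0.2221 = $529.43
Medicare: $2,716.45 × 0.014 = $38.03
SDI: $2,716.45 × 0.01 = $27.16
Dental insurance premium: $253.04
Total deductions = $87.94 + $244.75 + $529.43 + $38.03 + $27.16 + $253.04 = $1,180.35
Net pay = $2,716.45 − $1,180.35 = $1,536.10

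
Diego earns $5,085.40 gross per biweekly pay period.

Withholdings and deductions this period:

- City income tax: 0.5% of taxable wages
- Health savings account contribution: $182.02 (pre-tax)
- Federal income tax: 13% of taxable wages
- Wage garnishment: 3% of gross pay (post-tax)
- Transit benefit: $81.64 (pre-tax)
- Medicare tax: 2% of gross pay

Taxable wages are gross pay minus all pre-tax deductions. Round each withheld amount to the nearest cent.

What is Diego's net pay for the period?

$3,916.53

Transit benefit: $81.64
Health savings account contribution: $182.02
Pre-tax total = $81.64 + $182.02 = $263.66
Taxable wages = $5,085.40 − $263.66 = $4,821.74
City income tax: $4,821.74 × 0.005 = $24.11
Federal income tax: $4,821.74 × 0.13 = $626.83
Medicare tax: $5,085.40 × 0.02 = $101.71
Wage garnishment: $5,085.40 × 0.03 = $152.56
Total deductions = $81.64 + $182.02 + $24.11 + $626.83 + $101.71 + $152.56 = $1,168.87
Net pay = $5,085.40 − $1,168.87 = $3,916.53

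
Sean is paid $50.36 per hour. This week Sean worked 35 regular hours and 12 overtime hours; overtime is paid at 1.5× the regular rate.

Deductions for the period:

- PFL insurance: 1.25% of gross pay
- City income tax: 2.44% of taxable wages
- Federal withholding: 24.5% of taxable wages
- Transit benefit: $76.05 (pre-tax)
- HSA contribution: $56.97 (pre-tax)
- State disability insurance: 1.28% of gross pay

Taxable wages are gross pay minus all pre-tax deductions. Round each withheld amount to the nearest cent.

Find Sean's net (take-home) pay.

Regular pay: 35 × $50.36 = $1,762.60
Overtime pay: 12 × $50.36 × 1.5 = $906.48
Gross pay = $1,762.60 + $906.48 = $2,669.08
Transit benefit: $76.05
HSA contribution: $56.97
Pre-tax total = $76.05 + $56.97 = $133.02
Taxable wages = $2,669.08 − $133.02 = $2,536.06
Federal withholding: $2,536.06 × 0.245 = $621.33
City income tax: $2,536.06 × 0.0244 = $61.88
State disability insurance: $2,669.08 × 0.0128 = $34.16
PFL insurance: $2,669.08 × 0.0125 = $33.36
Total deductions = $76.05 + $56.97 + $621.33 + $61.88 + $34.16 + $33.36 = $883.75
Net pay = $2,669.08 − $883.75 = $1,785.33

$1,785.33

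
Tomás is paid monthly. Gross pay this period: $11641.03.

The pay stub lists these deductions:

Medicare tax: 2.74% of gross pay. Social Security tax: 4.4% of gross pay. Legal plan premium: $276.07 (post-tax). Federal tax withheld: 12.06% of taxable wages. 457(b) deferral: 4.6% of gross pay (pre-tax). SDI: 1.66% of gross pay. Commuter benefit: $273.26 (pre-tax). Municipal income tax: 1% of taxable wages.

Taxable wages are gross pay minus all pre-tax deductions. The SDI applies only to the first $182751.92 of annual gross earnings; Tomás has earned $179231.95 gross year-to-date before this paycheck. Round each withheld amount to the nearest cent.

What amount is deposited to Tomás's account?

$8251.92

457(b) deferral: $11641.03 × 0.046 = $535.49
Commuter benefit: $273.26
Pre-tax total = $535.49 + $273.26 = $808.75
Taxable wages = $11641.03 − $808.75 = $10832.28
Municipal income tax: $10832.28 × 0.01 = $108.32
Federal tax withheld: $10832.28 × 0.1206 = $1306.37
Social Security tax: $11641.03 × 0.044 = $512.21
Medicare tax: $11641.03 × 0.0274 = $318.96
SDI: only $182751.92 − $179231.95 = $3519.97 of this check is subject → $3519.97 × 0.0166 = $58.43
Legal plan premium: $276.07
Total deductions = $535.49 + $273.26 + $108.32 + $1306.37 + $512.21 + $318.96 + $58.43 + $276.07 = $3389.11
Net pay = $11641.03 − $3389.11 = $8251.92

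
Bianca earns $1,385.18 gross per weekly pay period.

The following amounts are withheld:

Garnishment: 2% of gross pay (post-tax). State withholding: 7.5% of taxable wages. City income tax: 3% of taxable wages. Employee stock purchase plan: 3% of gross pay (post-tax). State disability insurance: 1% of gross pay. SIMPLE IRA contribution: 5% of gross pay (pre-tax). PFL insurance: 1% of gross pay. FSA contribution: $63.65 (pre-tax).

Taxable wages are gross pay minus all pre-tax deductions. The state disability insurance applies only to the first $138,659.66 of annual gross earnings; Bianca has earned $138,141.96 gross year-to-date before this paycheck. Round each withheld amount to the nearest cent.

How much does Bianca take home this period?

$1,032.49

SIMPLE IRA contribution: $1,385.18 × 0.05 = $69.26
FSA contribution: $63.65
Pre-tax total = $69.26 + $63.65 = $132.91
Taxable wages = $1,385.18 − $132.91 = $1,252.27
City income tax: $1,252.27 × 0.03 = $37.57
State withholding: $1,252.27 × 0.075 = $93.92
PFL insurance: $1,385.18 × 0.01 = $13.85
State disability insurance: only $138,659.66 − $138,141.96 = $517.70 of this check is subject → $517.70 × 0.01 = $5.18
Garnishment: $1,385.18 × 0.02 = $27.70
Employee stock purchase plan: $1,385.18 × 0.03 = $41.56
Total deductions = $69.26 + $63.65 + $37.57 + $93.92 + $13.85 + $5.18 + $27.70 + $41.56 = $352.69
Net pay = $1,385.18 − $352.69 = $1,032.49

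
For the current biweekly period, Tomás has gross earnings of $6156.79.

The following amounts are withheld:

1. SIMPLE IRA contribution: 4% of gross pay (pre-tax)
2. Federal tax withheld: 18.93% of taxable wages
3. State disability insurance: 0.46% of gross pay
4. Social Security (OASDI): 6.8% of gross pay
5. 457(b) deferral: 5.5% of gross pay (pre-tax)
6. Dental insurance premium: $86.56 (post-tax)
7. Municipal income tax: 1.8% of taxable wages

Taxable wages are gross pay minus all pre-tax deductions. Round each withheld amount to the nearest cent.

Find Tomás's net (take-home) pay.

$3883.31

457(b) deferral: $6156.79 × 0.055 = $338.62
SIMPLE IRA contribution: $6156.79 × 0.04 = $246.27
Pre-tax total = $338.62 + $246.27 = $584.89
Taxable wages = $6156.79 − $584.89 = $5571.90
Federal tax withheld: $5571.90 × 0.1893 = $1054.76
Municipal income tax: $5571.90 × 0.018 = $100.29
Social Security (OASDI): $6156.79 × 0.068 = $418.66
State disability insurance: $6156.79 × 0.0046 = $28.32
Dental insurance premium: $86.56
Total deductions = $338.62 + $246.27 + $1054.76 + $100.29 + $418.66 + $28.32 + $86.56 = $2273.48
Net pay = $6156.79 − $2273.48 = $3883.31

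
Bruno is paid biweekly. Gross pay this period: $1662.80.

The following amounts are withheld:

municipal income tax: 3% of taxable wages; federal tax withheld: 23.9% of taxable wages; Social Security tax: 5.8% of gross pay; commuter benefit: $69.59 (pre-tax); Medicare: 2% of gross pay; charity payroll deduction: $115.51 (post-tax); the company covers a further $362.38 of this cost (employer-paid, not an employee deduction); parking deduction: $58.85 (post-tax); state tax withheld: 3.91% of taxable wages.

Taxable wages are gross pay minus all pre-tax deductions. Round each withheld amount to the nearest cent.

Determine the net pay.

$798.28

Commuter benefit: $69.59
Taxable wages = $1662.80 − $69.59 = $1593.21
Municipal income tax: $1593.21 × 0.03 = $47.80
Federal tax withheld: $1593.21 × 0.239 = $380.78
State tax withheld: $1593.21 × 0.0391 = $62.29
Social Security tax: $1662.80 × 0.058 = $96.44
Medicare: $1662.80 × 0.02 = $33.26
Parking deduction: $58.85
Charity payroll deduction: $115.51
(Employer's $362.38 toward charity payroll deduction is not withheld from the employee.)
Total deductions = $69.59 + $47.80 + $380.78 + $62.29 + $96.44 + $33.26 + $58.85 + $115.51 = $864.52
Net pay = $1662.80 − $864.52 = $798.28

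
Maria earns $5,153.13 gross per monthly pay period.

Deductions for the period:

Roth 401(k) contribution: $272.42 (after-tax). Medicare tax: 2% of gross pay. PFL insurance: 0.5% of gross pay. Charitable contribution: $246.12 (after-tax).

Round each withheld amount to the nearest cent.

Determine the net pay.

PFL insurance: $5,153.13 × 0.005 = $25.77
Medicare tax: $5,153.13 × 0.02 = $103.06
Charitable contribution: $246.12
Roth 401(k) contribution: $272.42
Total deductions = $25.77 + $103.06 + $246.12 + $272.42 = $647.37
Net pay = $5,153.13 − $647.37 = $4,505.76

$4,505.76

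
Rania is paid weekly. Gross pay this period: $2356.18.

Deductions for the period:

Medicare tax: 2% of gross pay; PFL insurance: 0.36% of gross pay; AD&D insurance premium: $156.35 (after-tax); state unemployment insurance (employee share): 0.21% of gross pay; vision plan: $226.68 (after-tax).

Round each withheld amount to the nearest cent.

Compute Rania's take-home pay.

$1912.60

Medicare tax: $2356.18 × 0.02 = $47.12
State unemployment insurance (employee share): $2356.18 × 0.0021 = $4.95
PFL insurance: $2356.18 × 0.0036 = $8.48
AD&D insurance premium: $156.35
Vision plan: $226.68
Total deductions = $47.12 + $4.95 + $8.48 + $156.35 + $226.68 = $443.58
Net pay = $2356.18 − $443.58 = $1912.60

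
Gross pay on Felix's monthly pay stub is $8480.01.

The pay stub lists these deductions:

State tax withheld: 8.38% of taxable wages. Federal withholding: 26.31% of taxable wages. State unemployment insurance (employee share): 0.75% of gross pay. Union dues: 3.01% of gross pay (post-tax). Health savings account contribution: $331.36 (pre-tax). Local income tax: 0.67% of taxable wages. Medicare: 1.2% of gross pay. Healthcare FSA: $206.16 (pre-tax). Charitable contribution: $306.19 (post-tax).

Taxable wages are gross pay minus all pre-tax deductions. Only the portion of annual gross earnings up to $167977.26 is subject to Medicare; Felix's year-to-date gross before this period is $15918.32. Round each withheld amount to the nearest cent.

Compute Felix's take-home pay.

Healthcare FSA: $206.16
Health savings account contribution: $331.36
Pre-tax total = $206.16 + $331.36 = $537.52
Taxable wages = $8480.01 − $537.52 = $7942.49
Local income tax: $7942.49 × 0.0067 = $53.21
State tax withheld: $7942.49 × 0.0838 = $665.58
Federal withholding: $7942.49 × 0.2631 = $2089.67
Medicare: cap not yet reached, full $8480.01 is subject → $8480.01 × 0.012 = $101.76
State unemployment insurance (employee share): $8480.01 × 0.0075 = $63.60
Union dues: $8480.01 × 0.0301 = $255.25
Charitable contribution: $306.19
Total deductions = $206.16 + $331.36 + $53.21 + $665.58 + $2089.67 + $101.76 + $63.60 + $255.25 + $306.19 = $4072.78
Net pay = $8480.01 − $4072.78 = $4407.23

$4407.23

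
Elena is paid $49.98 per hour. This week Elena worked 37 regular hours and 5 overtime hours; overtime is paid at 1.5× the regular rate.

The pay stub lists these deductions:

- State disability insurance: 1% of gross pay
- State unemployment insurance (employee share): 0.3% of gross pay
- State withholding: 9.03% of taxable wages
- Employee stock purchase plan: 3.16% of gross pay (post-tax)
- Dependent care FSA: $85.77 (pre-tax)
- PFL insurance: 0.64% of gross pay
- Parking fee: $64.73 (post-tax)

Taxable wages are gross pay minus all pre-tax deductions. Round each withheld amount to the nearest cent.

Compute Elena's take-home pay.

Regular pay: 37 × $49.98 = $1849.26
Overtime pay: 5 × $49.98 × 1.5 = $374.85
Gross pay = $1849.26 + $374.85 = $2224.11
Dependent care FSA: $85.77
Taxable wages = $2224.11 − $85.77 = $2138.34
State withholding: $2138.34 × 0.0903 = $193.09
State unemployment insurance (employee share): $2224.11 × 0.003 = $6.67
PFL insurance: $2224.11 × 0.0064 = $14.23
State disability insurance: $2224.11 × 0.01 = $22.24
Parking fee: $64.73
Employee stock purchase plan: $2224.11 × 0.0316 = $70.28
Total deductions = $85.77 + $193.09 + $6.67 + $14.23 + $22.24 + $64.73 + $70.28 = $457.01
Net pay = $2224.11 − $457.01 = $1767.10

$1767.10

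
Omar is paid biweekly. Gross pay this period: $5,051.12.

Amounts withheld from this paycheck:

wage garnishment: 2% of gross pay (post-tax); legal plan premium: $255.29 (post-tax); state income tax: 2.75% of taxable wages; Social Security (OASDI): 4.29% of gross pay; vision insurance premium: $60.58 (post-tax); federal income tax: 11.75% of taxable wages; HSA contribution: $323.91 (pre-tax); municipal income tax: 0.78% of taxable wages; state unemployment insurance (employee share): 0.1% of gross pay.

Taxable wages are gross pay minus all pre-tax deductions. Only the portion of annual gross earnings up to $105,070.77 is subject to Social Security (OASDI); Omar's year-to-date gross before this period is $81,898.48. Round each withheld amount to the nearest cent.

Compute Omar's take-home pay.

HSA contribution: $323.91
Taxable wages = $5,051.12 − $323.91 = $4,727.21
Federal income tax: $4,727.21 × 0.1175 = $555.45
State income tax: $4,727.21 × 0.0275 = $130.00
Municipal income tax: $4,727.21 × 0.0078 = $36.87
Social Security (OASDI): cap not yet reached, full $5,051.12 is subject → $5,051.12 × 0.0429 = $216.69
State unemployment insurance (employee share): $5,051.12 × 0.001 = $5.05
Vision insurance premium: $60.58
Wage garnishment: $5,051.12 × 0.02 = $101.02
Legal plan premium: $255.29
Total deductions = $323.91 + $555.45 + $130.00 + $36.87 + $216.69 + $5.05 + $60.58 + $101.02 + $255.29 = $1,684.86
Net pay = $5,051.12 − $1,684.86 = $3,366.26

$3,366.26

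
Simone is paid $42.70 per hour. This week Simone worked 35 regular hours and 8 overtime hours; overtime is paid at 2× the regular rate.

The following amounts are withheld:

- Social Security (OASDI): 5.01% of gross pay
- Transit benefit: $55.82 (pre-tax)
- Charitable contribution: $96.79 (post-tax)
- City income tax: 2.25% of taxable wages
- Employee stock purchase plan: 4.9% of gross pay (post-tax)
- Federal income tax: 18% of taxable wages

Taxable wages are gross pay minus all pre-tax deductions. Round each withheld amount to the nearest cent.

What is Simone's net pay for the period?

$1,379.60

Regular pay: 35 × $42.70 = $1,494.50
Overtime pay: 8 × $42.70 × 2 = $683.20
Gross pay = $1,494.50 + $683.20 = $2,177.70
Transit benefit: $55.82
Taxable wages = $2,177.70 − $55.82 = $2,121.88
Federal income tax: $2,121.88 × 0.18 = $381.94
City income tax: $2,121.88 × 0.0225 = $47.74
Social Security (OASDI): $2,177.70 × 0.0501 = $109.10
Charitable contribution: $96.79
Employee stock purchase plan: $2,177.70 × 0.049 = $106.71
Total deductions = $55.82 + $381.94 + $47.74 + $109.10 + $96.79 + $106.71 = $798.10
Net pay = $2,177.70 − $798.10 = $1,379.60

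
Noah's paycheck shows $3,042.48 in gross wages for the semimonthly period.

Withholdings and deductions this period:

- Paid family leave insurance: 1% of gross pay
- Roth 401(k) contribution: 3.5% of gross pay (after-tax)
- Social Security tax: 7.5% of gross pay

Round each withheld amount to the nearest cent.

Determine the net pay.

Paid family leave insurance: $3,042.48 × 0.01 = $30.42
Social Security tax: $3,042.48 × 0.075 = $228.19
Roth 401(k) contribution: $3,042.48 × 0.035 = $106.49
Total deductions = $30.42 + $228.19 + $106.49 = $365.10
Net pay = $3,042.48 − $365.10 = $2,677.38

$2,677.38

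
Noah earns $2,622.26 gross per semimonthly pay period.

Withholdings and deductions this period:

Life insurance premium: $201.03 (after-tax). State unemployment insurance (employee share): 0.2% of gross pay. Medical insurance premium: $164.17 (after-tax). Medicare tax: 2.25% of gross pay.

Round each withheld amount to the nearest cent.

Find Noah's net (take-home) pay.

State unemployment insurance (employee share): $2,622.26 × 0.002 = $5.24
Medicare tax: $2,622.26 × 0.0225 = $59.00
Medical insurance premium: $164.17
Life insurance premium: $201.03
Total deductions = $5.24 + $59.00 + $164.17 + $201.03 = $429.44
Net pay = $2,622.26 − $429.44 = $2,192.82

$2,192.82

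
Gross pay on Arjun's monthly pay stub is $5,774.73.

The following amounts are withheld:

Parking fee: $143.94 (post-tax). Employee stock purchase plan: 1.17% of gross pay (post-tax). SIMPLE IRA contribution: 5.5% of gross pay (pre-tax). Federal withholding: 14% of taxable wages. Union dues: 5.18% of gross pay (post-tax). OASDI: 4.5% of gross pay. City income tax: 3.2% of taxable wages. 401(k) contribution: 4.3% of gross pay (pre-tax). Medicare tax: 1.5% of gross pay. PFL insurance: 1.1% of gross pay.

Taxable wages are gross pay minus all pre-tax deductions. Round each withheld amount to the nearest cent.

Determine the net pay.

$3,392.27

401(k) contribution: $5,774.73 × 0.043 = $248.31
SIMPLE IRA contribution: $5,774.73 × 0.055 = $317.61
Pre-tax total = $248.31 + $317.61 = $565.92
Taxable wages = $5,774.73 − $565.92 = $5,208.81
Federal withholding: $5,208.81 × 0.14 = $729.23
City income tax: $5,208.81 × 0.032 = $166.68
OASDI: $5,774.73 × 0.045 = $259.86
Medicare tax: $5,774.73 × 0.015 = $86.62
PFL insurance: $5,774.73 × 0.011 = $63.52
Union dues: $5,774.73 × 0.0518 = $299.13
Parking fee: $143.94
Employee stock purchase plan: $5,774.73 × 0.0117 = $67.56
Total deductions = $248.31 + $317.61 + $729.23 + $166.68 + $259.86 + $86.62 + $63.52 + $299.13 + $143.94 + $67.56 = $2,382.46
Net pay = $5,774.73 − $2,382.46 = $3,392.27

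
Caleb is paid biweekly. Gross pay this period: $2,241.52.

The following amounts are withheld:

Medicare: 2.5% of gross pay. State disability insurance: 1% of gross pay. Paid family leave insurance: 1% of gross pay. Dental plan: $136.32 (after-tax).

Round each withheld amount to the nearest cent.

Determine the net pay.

$2,004.32

Paid family leave insurance: $2,241.52 × 0.01 = $22.42
Medicare: $2,241.52 × 0.025 = $56.04
State disability insurance: $2,241.52 × 0.01 = $22.42
Dental plan: $136.32
Total deductions = $22.42 + $56.04 + $22.42 + $136.32 = $237.20
Net pay = $2,241.52 − $237.20 = $2,004.32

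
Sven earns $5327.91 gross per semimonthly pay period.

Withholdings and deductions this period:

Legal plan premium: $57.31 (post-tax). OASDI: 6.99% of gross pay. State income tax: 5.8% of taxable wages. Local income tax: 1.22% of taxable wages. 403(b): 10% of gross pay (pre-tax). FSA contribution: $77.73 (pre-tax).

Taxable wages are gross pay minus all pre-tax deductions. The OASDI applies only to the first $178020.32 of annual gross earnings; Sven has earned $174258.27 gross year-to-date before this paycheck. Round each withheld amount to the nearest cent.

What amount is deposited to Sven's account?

FSA contribution: $77.73
403(b): $5327.91 × 0.1 = $532.79
Pre-tax total = $77.73 + $532.79 = $610.52
Taxable wages = $5327.91 − $610.52 = $4717.39
Local income tax: $4717.39 × 0.0122 = $57.55
State income tax: $4717.39 × 0.058 = $273.61
OASDI: only $178020.32 − $174258.27 = $3762.05 of this check is subject → $3762.05 × 0.0699 = $262.97
Legal plan premium: $57.31
Total deductions = $77.73 + $532.79 + $57.55 + $273.61 + $262.97 + $57.31 = $1261.96
Net pay = $5327.91 − $1261.96 = $4065.95

$4065.95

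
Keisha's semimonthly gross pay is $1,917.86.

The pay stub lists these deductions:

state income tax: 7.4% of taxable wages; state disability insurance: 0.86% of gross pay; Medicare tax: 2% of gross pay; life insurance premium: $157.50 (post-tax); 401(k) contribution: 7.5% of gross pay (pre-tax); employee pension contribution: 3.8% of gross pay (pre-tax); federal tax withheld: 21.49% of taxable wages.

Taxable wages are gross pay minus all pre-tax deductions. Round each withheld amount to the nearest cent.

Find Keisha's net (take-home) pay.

401(k) contribution: $1,917.86 × 0.075 = $143.84
Employee pension contribution: $1,917.86 × 0.038 = $72.88
Pre-tax total = $143.84 + $72.88 = $216.72
Taxable wages = $1,917.86 − $216.72 = $1,701.14
Federal tax withheld: $1,701.14 × 0.2149 = $365.57
State income tax: $1,701.14 × 0.074 = $125.88
State disability insurance: $1,917.86 × 0.0086 = $16.49
Medicare tax: $1,917.86 × 0.02 = $38.36
Life insurance premium: $157.50
Total deductions = $143.84 + $72.88 + $365.57 + $125.88 + $16.49 + $38.36 + $157.50 = $920.52
Net pay = $1,917.86 − $920.52 = $997.34

$997.34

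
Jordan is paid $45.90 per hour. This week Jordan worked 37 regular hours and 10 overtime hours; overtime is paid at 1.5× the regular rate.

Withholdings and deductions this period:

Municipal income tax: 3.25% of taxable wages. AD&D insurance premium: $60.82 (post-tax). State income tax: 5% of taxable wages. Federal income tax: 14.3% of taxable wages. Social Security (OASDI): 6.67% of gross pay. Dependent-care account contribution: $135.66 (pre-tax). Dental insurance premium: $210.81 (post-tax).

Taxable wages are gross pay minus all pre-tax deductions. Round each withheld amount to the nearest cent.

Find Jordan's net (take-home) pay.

$1,312.68

Regular pay: 37 × $45.90 = $1,698.30
Overtime pay: 10 × $45.90 × 1.5 = $688.50
Gross pay = $1,698.30 + $688.50 = $2,386.80
Dependent-care account contribution: $135.66
Taxable wages = $2,386.80 − $135.66 = $2,251.14
Federal income tax: $2,251.14 × 0.143 = $321.91
State income tax: $2,251.14 × 0.05 = $112.56
Municipal income tax: $2,251.14 × 0.0325 = $73.16
Social Security (OASDI): $2,386.80 × 0.0667 = $159.20
Dental insurance premium: $210.81
AD&D insurance premium: $60.82
Total deductions = $135.66 + $321.91 + $112.56 + $73.16 + $159.20 + $210.81 + $60.82 = $1,074.12
Net pay = $2,386.80 − $1,074.12 = $1,312.68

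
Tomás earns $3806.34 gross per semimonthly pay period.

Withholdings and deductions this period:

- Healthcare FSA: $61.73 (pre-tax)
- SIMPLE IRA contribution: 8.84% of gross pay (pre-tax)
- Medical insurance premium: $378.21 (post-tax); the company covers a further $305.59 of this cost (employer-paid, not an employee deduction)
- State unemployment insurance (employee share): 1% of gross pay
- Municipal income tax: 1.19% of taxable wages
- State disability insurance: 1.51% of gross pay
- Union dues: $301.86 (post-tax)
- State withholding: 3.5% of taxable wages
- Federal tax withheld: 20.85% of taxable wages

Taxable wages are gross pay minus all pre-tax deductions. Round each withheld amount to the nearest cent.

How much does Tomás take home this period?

SIMPLE IRA contribution: $3806.34 × 0.0884 = $336.48
Healthcare FSA: $61.73
Pre-tax total = $336.48 + $61.73 = $398.21
Taxable wages = $3806.34 − $398.21 = $3408.13
Municipal income tax: $3408.13 × 0.0119 = $40.56
State withholding: $3408.13 × 0.035 = $119.28
Federal tax withheld: $3408.13 × 0.2085 = $710.60
State unemployment insurance (employee share): $3806.34 × 0.01 = $38.06
State disability insurance: $3806.34 × 0.0151 = $57.48
Union dues: $301.86
Medical insurance premium: $378.21
(Employer's $305.59 toward medical insurance premium is not withheld from the employee.)
Total deductions = $336.48 + $61.73 + $40.56 + $119.28 + $710.60 + $38.06 + $57.48 + $301.86 + $378.21 = $2044.26
Net pay = $3806.34 − $2044.26 = $1762.08

$1762.08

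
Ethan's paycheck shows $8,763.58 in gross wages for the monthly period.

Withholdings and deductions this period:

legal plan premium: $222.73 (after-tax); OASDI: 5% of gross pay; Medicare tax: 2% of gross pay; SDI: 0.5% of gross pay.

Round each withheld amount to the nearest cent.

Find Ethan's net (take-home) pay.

$7,883.58

SDI: $8,763.58 × 0.005 = $43.82
OASDI: $8,763.58 × 0.05 = $438.18
Medicare tax: $8,763.58 × 0.02 = $175.27
Legal plan premium: $222.73
Total deductions = $43.82 + $438.18 + $175.27 + $222.73 = $880.00
Net pay = $8,763.58 − $880.00 = $7,883.58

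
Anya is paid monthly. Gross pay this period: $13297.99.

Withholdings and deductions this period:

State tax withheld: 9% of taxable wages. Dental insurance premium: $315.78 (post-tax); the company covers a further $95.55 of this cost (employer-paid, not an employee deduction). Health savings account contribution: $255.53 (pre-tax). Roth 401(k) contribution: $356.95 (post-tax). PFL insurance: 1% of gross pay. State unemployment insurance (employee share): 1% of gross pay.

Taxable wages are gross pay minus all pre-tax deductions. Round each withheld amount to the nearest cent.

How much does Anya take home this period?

Health savings account contribution: $255.53
Taxable wages = $13297.99 − $255.53 = $13042.46
State tax withheld: $13042.46 × 0.09 = $1173.82
State unemployment insurance (employee share): $13297.99 × 0.01 = $132.98
PFL insurance: $13297.99 × 0.01 = $132.98
Dental insurance premium: $315.78
Roth 401(k) contribution: $356.95
(Employer's $95.55 toward dental insurance premium is not withheld from the employee.)
Total deductions = $255.53 + $1173.82 + $132.98 + $132.98 + $315.78 + $356.95 = $2368.04
Net pay = $13297.99 − $2368.04 = $10929.95

$10929.95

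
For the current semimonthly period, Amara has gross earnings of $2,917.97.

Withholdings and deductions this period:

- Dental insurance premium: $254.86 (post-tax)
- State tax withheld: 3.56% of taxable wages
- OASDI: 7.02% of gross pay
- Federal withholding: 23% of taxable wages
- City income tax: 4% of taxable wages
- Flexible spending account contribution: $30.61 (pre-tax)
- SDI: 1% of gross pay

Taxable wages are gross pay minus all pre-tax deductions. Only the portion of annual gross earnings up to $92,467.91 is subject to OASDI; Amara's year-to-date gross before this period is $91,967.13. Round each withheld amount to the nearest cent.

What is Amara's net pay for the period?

Flexible spending account contribution: $30.61
Taxable wages = $2,917.97 − $30.61 = $2,887.36
State tax withheld: $2,887.36 × 0.0356 = $102.79
Federal withholding: $2,887.36 × 0.23 = $664.09
City income tax: $2,887.36 × 0.04 = $115.49
OASDI: only $92,467.91 − $91,967.13 = $500.78 of this check is subject → $500.78 × 0.0702 = $35.15
SDI: $2,917.97 × 0.01 = $29.18
Dental insurance premium: $254.86
Total deductions = $30.61 + $102.79 + $664.09 + $115.49 + $35.15 + $29.18 + $254.86 = $1,232.17
Net pay = $2,917.97 − $1,232.17 = $1,685.80

$1,685.80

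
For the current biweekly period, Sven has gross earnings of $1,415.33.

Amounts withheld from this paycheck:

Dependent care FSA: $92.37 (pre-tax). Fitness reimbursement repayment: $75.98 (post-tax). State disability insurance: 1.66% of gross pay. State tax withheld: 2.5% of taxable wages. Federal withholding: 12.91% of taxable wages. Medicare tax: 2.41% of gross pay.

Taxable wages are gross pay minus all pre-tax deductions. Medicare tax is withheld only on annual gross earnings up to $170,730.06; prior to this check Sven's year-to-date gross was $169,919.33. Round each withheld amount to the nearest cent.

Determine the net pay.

Dependent care FSA: $92.37
Taxable wages = $1,415.33 − $92.37 = $1,322.96
State tax withheld: $1,322.96 × 0.025 = $33.07
Federal withholding: $1,322.96 × 0.1291 = $170.79
Medicare tax: only $170,730.06 − $169,919.33 = $810.73 of this check is subject → $810.73 × 0.0241 = $19.54
State disability insurance: $1,415.33 × 0.0166 = $23.49
Fitness reimbursement repayment: $75.98
Total deductions = $92.37 + $33.07 + $170.79 + $19.54 + $23.49 + $75.98 = $415.24
Net pay = $1,415.33 − $415.24 = $1,000.09

$1,000.09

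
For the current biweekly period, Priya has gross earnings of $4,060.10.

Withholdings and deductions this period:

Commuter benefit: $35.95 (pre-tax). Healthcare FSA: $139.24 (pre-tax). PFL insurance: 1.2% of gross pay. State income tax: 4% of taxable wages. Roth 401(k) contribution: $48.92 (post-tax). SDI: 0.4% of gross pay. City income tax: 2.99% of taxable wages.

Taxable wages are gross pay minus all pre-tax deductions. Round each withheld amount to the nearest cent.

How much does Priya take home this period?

$3,499.47

Commuter benefit: $35.95
Healthcare FSA: $139.24
Pre-tax total = $35.95 + $139.24 = $175.19
Taxable wages = $4,060.10 − $175.19 = $3,884.91
State income tax: $3,884.91 × 0.04 = $155.40
City income tax: $3,884.91 × 0.0299 = $116.16
SDI: $4,060.10 × 0.004 = $16.24
PFL insurance: $4,060.10 × 0.012 = $48.72
Roth 401(k) contribution: $48.92
Total deductions = $35.95 + $139.24 + $155.40 + $116.16 + $16.24 + $48.72 + $48.92 = $560.63
Net pay = $4,060.10 − $560.63 = $3,499.47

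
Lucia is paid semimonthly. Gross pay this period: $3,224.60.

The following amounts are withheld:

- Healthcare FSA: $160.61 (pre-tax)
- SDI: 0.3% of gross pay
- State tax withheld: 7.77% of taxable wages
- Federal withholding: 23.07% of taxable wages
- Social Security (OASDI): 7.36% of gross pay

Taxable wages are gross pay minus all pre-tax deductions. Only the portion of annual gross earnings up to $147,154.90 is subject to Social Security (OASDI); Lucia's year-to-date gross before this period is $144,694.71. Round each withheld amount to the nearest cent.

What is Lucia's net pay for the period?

Healthcare FSA: $160.61
Taxable wages = $3,224.60 − $160.61 = $3,063.99
Federal withholding: $3,063.99 × 0.2307 = $706.86
State tax withheld: $3,063.99 × 0.0777 = $238.07
SDI: $3,224.60 × 0.003 = $9.67
Social Security (OASDI): only $147,154.90 − $144,694.71 = $2,460.19 of this check is subject → $2,460.19 × 0.0736 = $181.07
Total deductions = $160.61 + $706.86 + $238.07 + $9.67 + $181.07 = $1,296.28
Net pay = $3,224.60 − $1,296.28 = $1,928.32

$1,928.32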